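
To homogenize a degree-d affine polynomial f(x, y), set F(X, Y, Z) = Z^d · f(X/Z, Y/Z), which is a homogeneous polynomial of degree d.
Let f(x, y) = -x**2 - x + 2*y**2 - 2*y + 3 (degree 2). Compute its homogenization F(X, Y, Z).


F(X, Y, Z) = -X**2 - X*Z + 2*Y**2 - 2*Y*Z + 3*Z**2

deg(f) = 2.
Substitute x = X/Z, y = Y/Z into f, then multiply by Z^2.
  monomial -1·x^2·y^0 ↦ -1·X^2·Y^0·Z^0.
  monomial -1·x^1·y^0 ↦ -1·X^1·Y^0·Z^1.
  monomial 2·x^0·y^2 ↦ 2·X^0·Y^2·Z^0.
  monomial -2·x^0·y^1 ↦ -2·X^0·Y^1·Z^1.
  monomial 3·x^0·y^0 ↦ 3·X^0·Y^0·Z^2.
Collecting: F(X, Y, Z) = -X**2 - X*Z + 2*Y**2 - 2*Y*Z + 3*Z**2.


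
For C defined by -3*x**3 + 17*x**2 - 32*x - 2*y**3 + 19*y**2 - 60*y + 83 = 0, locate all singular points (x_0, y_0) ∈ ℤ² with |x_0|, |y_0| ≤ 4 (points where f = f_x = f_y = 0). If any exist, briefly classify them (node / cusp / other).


Singular points: {(2, 3)}; classification: node.

Compute partial derivatives:
  f_x = -9*x**2 + 34*x - 32.
  f_y = -6*y**2 + 38*y - 60.
Scan x_0 ∈ {−4, ..., 4}. For each x_0, f_y(x_0, y) is a polynomial in y; find its integer roots y ∈ {−4, ..., 4}, then test f_x and f at those candidates.
  x = -4: f_y(-4, y) = -6*y**2 + 38*y - 60; vanishes at y ∈ {3}. (-4, 3): f_x = -312 ≠ 0.
  x = -3: f_y(-3, y) = -6*y**2 + 38*y - 60; vanishes at y ∈ {3}. (-3, 3): f_x = -215 ≠ 0.
  x = -2: f_y(-2, y) = -6*y**2 + 38*y - 60; vanishes at y ∈ {3}. (-2, 3): f_x = -136 ≠ 0.
  x = -1: f_y(-1, y) = -6*y**2 + 38*y - 60; vanishes at y ∈ {3}. (-1, 3): f_x = -75 ≠ 0.
  x = 0: f_y(0, y) = -6*y**2 + 38*y - 60; vanishes at y ∈ {3}. (0, 3): f_x = -32 ≠ 0.
  x = 1: f_y(1, y) = -6*y**2 + 38*y - 60; vanishes at y ∈ {3}. (1, 3): f_x = -7 ≠ 0.
  x = 2: f_y(2, y) = -6*y**2 + 38*y - 60; vanishes at y ∈ {3}. (2, 3): f_x = 0, f = 0 — SINGULAR.
  x = 3: f_y(3, y) = -6*y**2 + 38*y - 60; vanishes at y ∈ {3}. (3, 3): f_x = -11 ≠ 0.
  x = 4: f_y(4, y) = -6*y**2 + 38*y - 60; vanishes at y ∈ {3}. (4, 3): f_x = -40 ≠ 0.
Only singular point on the grid: (2, 3).
Classify: substitute x = 2 + u, y = 3 + v and expand: f = -3*u**3 - u**2 - 2*v**3 + v**2.
No constant or linear terms (consistent with a singular point). Quadratic part: -u**2 + v**2. Cubic part: -3*u**3 - 2*v**3.
The quadratic part v**2 - u**2 = (v − u)(v + u) splits into two distinct linear factors, so there are two distinct tangent lines y − 3 = ±(x − 2) — this is a node (ordinary double point).
Classification: node.


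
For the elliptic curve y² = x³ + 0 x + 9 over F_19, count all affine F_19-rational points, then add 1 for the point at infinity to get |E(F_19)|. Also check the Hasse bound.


Affine points = {(0, 3), (0, 16), (2, 6), (2, 13), (3, 6), (3, 13), (4, 4), (4, 15), (5, 1), (5, 18), (6, 4), (6, 15), (9, 4), (9, 15), (14, 6), (14, 13), (16, 1), (16, 18), (17, 1), (17, 18)}; affine count = 20; |E(F_19)| = 21.

Discriminant check: Δ ∝ 4a³ + 27b² = 4·0³ + 27·9² = 4·0 + 27·81 ≡ 2 (mod 19). Nonzero ⇒ E is nonsingular.
For each x ∈ F_19, compute rhs = x³ + 0·x + 9 mod 19, then count y ∈ F_19 with y² ≡ rhs.
  x = 0: rhs = 9, matching y values: 3, 16 (2 points).
  x = 1: rhs = 10, matching y values: none (0 points).
  x = 2: rhs = 17, matching y values: 6, 13 (2 points).
  x = 3: rhs = 17, matching y values: 6, 13 (2 points).
  x = 4: rhs = 16, matching y values: 4, 15 (2 points).
  x = 5: rhs = 1, matching y values: 1, 18 (2 points).
  x = 6: rhs = 16, matching y values: 4, 15 (2 points).
  x = 7: rhs = 10, matching y values: none (0 points).
  x = 8: rhs = 8, matching y values: none (0 points).
  x = 9: rhs = 16, matching y values: 4, 15 (2 points).
  x = 10: rhs = 2, matching y values: none (0 points).
  x = 11: rhs = 10, matching y values: none (0 points).
  x = 12: rhs = 8, matching y values: none (0 points).
  x = 13: rhs = 2, matching y values: none (0 points).
  x = 14: rhs = 17, matching y values: 6, 13 (2 points).
  x = 15: rhs = 2, matching y values: none (0 points).
  x = 16: rhs = 1, matching y values: 1, 18 (2 points).
  x = 17: rhs = 1, matching y values: 1, 18 (2 points).
  x = 18: rhs = 8, matching y values: none (0 points).
Total affine count: 20.
Full point count |E(F_19)| = 20 + 1 = 21.
Hasse bound: |21 − (19+1)| = |1| = 1 ≤ 2√19 ≈ 8.7178 ✓.


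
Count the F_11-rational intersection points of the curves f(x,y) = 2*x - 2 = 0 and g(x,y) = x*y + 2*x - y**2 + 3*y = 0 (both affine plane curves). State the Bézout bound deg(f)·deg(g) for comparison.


Common zeros: ∅; count = 0; Bézout bound = 2.

deg(f) = 1, deg(g) = 2, so Bézout bound = 2.
Scan x ∈ F_11. For each x, list the y ∈ F_11 with f(x, y) ≡ 0 and those with g(x, y) ≡ 0 (mod 11); the common zeros in that column are the intersection.
  x = 0: f ≡ 0 at y ∈ ∅; g ≡ 0 at y ∈ {0, 3}; common: ∅.
  x = 1: f ≡ 0 at y ∈ {0, 1, 2, 3, 4, 5, 6, 7, 8, 9, 10}; g ≡ 0 at y ∈ ∅; common: ∅.
  x = 2: f ≡ 0 at y ∈ ∅; g ≡ 0 at y ∈ ∅; common: ∅.
  x = 3: f ≡ 0 at y ∈ ∅; g ≡ 0 at y ∈ {1, 5}; common: ∅.
  x = 4: f ≡ 0 at y ∈ ∅; g ≡ 0 at y ∈ {8, 10}; common: ∅.
  x = 5: f ≡ 0 at y ∈ ∅; g ≡ 0 at y ∈ {2, 6}; common: ∅.
  x = 6: f ≡ 0 at y ∈ ∅; g ≡ 0 at y ∈ ∅; common: ∅.
  x = 7: f ≡ 0 at y ∈ ∅; g ≡ 0 at y ∈ ∅; common: ∅.
  x = 8: f ≡ 0 at y ∈ ∅; g ≡ 0 at y ∈ {4, 7}; common: ∅.
  x = 9: f ≡ 0 at y ∈ ∅; g ≡ 0 at y ∈ ∅; common: ∅.
  x = 10: f ≡ 0 at y ∈ ∅; g ≡ 0 at y ∈ ∅; common: ∅.
Collecting: common zeros = ∅, so the count is 0.
Comparison with the Bézout bound: 0 ≤ 2 = deg(f)·deg(g), as expected for curves with no common component (the affine F_11-count falls short of the bound because intersections may lie at infinity, over extension fields, or carry multiplicity).


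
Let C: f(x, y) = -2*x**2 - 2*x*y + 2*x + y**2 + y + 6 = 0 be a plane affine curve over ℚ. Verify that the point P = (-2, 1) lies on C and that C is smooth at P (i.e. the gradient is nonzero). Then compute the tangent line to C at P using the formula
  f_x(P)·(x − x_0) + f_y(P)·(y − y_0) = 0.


Tangent line at P: 8*x + 7*y + 9 = 0.

Step 1: f(-2, 1) = 0, so P lies on C.
Step 2: partial derivatives
  f_x(x, y) = -4*x - 2*y + 2, f_y(x, y) = -2*x + 2*y + 1.
  f_x(P) = 8, f_y(P) = 7 (gradient nonzero, so P is smooth).
Step 3: tangent line at P: 8·(x − -2) + 7·(y − 1) = 0.
Expanding: 8*x + 7*y + 9 = 0.


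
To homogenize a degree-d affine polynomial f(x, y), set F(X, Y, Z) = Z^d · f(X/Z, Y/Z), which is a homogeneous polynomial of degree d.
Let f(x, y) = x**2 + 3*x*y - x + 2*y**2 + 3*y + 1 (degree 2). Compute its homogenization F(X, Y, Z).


F(X, Y, Z) = X**2 + 3*X*Y - X*Z + 2*Y**2 + 3*Y*Z + Z**2

deg(f) = 2.
Substitute x = X/Z, y = Y/Z into f, then multiply by Z^2.
  monomial 1·x^2·y^0 ↦ 1·X^2·Y^0·Z^0.
  monomial 3·x^1·y^1 ↦ 3·X^1·Y^1·Z^0.
  monomial -1·x^1·y^0 ↦ -1·X^1·Y^0·Z^1.
  monomial 2·x^0·y^2 ↦ 2·X^0·Y^2·Z^0.
  monomial 3·x^0·y^1 ↦ 3·X^0·Y^1·Z^1.
  monomial 1·x^0·y^0 ↦ 1·X^0·Y^0·Z^2.
Collecting: F(X, Y, Z) = X**2 + 3*X*Y - X*Z + 2*Y**2 + 3*Y*Z + Z**2.


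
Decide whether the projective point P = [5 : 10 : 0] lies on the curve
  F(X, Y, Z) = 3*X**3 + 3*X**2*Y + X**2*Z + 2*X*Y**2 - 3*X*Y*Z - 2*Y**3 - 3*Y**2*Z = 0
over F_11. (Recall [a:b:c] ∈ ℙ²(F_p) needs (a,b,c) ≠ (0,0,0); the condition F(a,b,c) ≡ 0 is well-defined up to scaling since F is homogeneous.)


F(5,10,0) ≡ 4 (mod 11); P is NOT on the curve.

Evaluate F(5, 10, 0) term-by-term (mod 11).
  3*X**3 ↦ 3·125·1·1 = 375
  3*X**2*Y ↦ 3·25·10·1 = 750
  X**2*Z ↦ 1·25·1·0 = 0
  2*X*Y**2 ↦ 2·5·100·1 = 1000
  -3*X*Y*Z ↦ -3·5·10·0 = 0
  -2*Y**3 ↦ -2·1·1000·1 = -2000
  -3*Y**2*Z ↦ -3·1·100·0 = 0
Sum: F(5, 10, 0) = (375) + (750) + (0) + (1000) + (0) + (-2000) + (0) = 125.
Reducing mod 11: 125 ≡ 4 (mod 11).
Since F(a, b, c) ≡ 4 ≠ 0 (mod 11), P does NOT lie on the curve.


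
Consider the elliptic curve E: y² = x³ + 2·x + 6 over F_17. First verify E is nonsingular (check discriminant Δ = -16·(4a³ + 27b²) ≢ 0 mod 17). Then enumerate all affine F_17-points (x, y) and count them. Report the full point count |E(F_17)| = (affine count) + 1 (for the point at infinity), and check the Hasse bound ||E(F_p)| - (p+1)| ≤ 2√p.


Affine points = {(1, 3), (1, 14), (2, 1), (2, 16), (6, 8), (6, 9), (11, 4), (11, 13), (13, 6), (13, 11)}; affine count = 10; |E(F_17)| = 11.

Discriminant check: Δ ∝ 4a³ + 27b² = 4·2³ + 27·6² = 4·8 + 27·36 ≡ 1 (mod 17). Nonzero ⇒ E is nonsingular.
For each x ∈ F_17, compute rhs = x³ + 2·x + 6 mod 17, then count y ∈ F_17 with y² ≡ rhs.
  x = 0: rhs = 6, matching y values: none (0 points).
  x = 1: rhs = 9, matching y values: 3, 14 (2 points).
  x = 2: rhs = 1, matching y values: 1, 16 (2 points).
  x = 3: rhs = 5, matching y values: none (0 points).
  x = 4: rhs = 10, matching y values: none (0 points).
  x = 5: rhs = 5, matching y values: none (0 points).
  x = 6: rhs = 13, matching y values: 8, 9 (2 points).
  x = 7: rhs = 6, matching y values: none (0 points).
  x = 8: rhs = 7, matching y values: none (0 points).
  x = 9: rhs = 5, matching y values: none (0 points).
  x = 10: rhs = 6, matching y values: none (0 points).
  x = 11: rhs = 16, matching y values: 4, 13 (2 points).
  x = 12: rhs = 7, matching y values: none (0 points).
  x = 13: rhs = 2, matching y values: 6, 11 (2 points).
  x = 14: rhs = 7, matching y values: none (0 points).
  x = 15: rhs = 11, matching y values: none (0 points).
  x = 16: rhs = 3, matching y values: none (0 points).
Total affine count: 10.
Full point count |E(F_17)| = 10 + 1 = 11.
Hasse bound: |11 − (17+1)| = |-7| = 7 ≤ 2√17 ≈ 8.2462 ✓.


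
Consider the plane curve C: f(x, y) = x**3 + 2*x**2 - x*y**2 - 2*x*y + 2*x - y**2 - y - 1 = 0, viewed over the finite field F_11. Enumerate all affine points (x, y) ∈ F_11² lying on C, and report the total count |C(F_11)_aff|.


Affine F_11-points: {(2, 1), (5, 4), (5, 7), (6, 8), (6, 9), (10, 2)}; count = 6.

For each of the 121 pairs (x, y) ∈ F_11², evaluate f(x, y) mod 11. Record the zeros.
  x = 0: [0↦10, 1↦8, 2↦4, 3↦9, 4↦1, 5↦2, 6↦1, 7↦9, 8↦4, 9↦8, 10↦10]  zeros at y ∈ ∅
  x = 1: [0↦4, 1↦10, 2↦1, 3↦10, 4↦4, 5↦5, 6↦2, 7↦6, 8↦6, 9↦2, 10↦5]  zeros at y ∈ ∅
  x = 2: [0↦8, 1↦0, 2↦8, 3↦10, 4↦6, 5↦7, 6↦2, 7↦2, 8↦7, 9↦6, 10↦10]  zeros at y ∈ {1}
  x = 3: [0↦6, 1↦6, 2↦9, 3↦4, 4↦2, 5↦3, 6↦7, 7↦3, 8↦2, 9↦4, 10↦9]  zeros at y ∈ ∅
  x = 4: [0↦4, 1↦1, 2↦10, 3↦9, 4↦9, 5↦10, 6↦1, 7↦4, 8↦8, 9↦2, 10↦8]  zeros at y ∈ ∅
  x = 5: [0↦8, 1↦2, 2↦6, 3↦9, 4↦0, 5↦1, 6↦1, 7↦0, 8↦9, 9↦6, 10↦2]  zeros at y ∈ {4, 7}
  x = 6: [0↦2, 1↦4, 2↦3, 3↦10, 4↦3, 5↦4, 6↦2, 7↦8, 8↦0, 9↦0, 10↦8]  zeros at y ∈ {8, 9}
  x = 7: [0↦3, 1↦2, 2↦7, 3↦7, 4↦2, 5↦3, 6↦10, 7↦1, 8↦9, 9↦1, 10↦10]  zeros at y ∈ ∅
  x = 8: [0↦6, 1↦2, 2↦2, 3↦6, 4↦3, 5↦4, 6↦9, 7↦7, 8↦9, 9↦4, 10↦3]  zeros at y ∈ ∅
  x = 9: [0↦6, 1↦10, 2↦5, 3↦2, 4↦1, 5↦2, 6↦5, 7↦10, 8↦6, 9↦4, 10↦4]  zeros at y ∈ ∅
  x = 10: [0↦9, 1↦10, 2↦0, 3↦1, 4↦2, 5↦3, 6↦4, 7↦5, 8↦6, 9↦7, 10↦8]  zeros at y ∈ {2}
Collecting zeros: affine points = {(2, 1), (5, 4), (5, 7), (6, 8), (6, 9), (10, 2)}.
Total count |C(F_11)_aff| = 6.


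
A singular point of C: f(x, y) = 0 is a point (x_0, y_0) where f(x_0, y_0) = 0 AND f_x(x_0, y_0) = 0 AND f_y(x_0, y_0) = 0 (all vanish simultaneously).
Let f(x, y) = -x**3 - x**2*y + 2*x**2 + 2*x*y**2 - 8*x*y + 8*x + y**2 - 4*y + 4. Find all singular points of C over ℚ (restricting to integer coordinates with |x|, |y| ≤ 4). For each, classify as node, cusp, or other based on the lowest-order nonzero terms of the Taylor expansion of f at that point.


Singular points: {(0, 2)}; classification: cusp.

Compute partial derivatives:
  f_x = -3*x**2 - 2*x*y + 4*x + 2*y**2 - 8*y + 8.
  f_y = -x**2 + 4*x*y - 8*x + 2*y - 4.
Scan x_0 ∈ {−4, ..., 4}. For each x_0, f_y(x_0, y) is a polynomial in y; find its integer roots y ∈ {−4, ..., 4}, then test f_x and f at those candidates.
  x = -4: f_y(-4, y) = 12 - 14*y; no integer root y with |y| ≤ 4.
  x = -3: f_y(-3, y) = 11 - 10*y; no integer root y with |y| ≤ 4.
  x = -2: f_y(-2, y) = 8 - 6*y; no integer root y with |y| ≤ 4.
  x = -1: f_y(-1, y) = 3 - 2*y; no integer root y with |y| ≤ 4.
  x = 0: f_y(0, y) = 2*y - 4; vanishes at y ∈ {2}. (0, 2): f_x = 0, f = 0 — SINGULAR.
  x = 1: f_y(1, y) = 6*y - 13; no integer root y with |y| ≤ 4.
  x = 2: f_y(2, y) = 10*y - 24; no integer root y with |y| ≤ 4.
  x = 3: f_y(3, y) = 14*y - 37; no integer root y with |y| ≤ 4.
  x = 4: f_y(4, y) = 18*y - 52; no integer root y with |y| ≤ 4.
Only singular point on the grid: (0, 2).
Classify: substitute x = 0 + u, y = 2 + v and expand: f = -u**3 - u**2*v + 2*u*v**2 + v**2.
No constant or linear terms (consistent with a singular point). Quadratic part: v**2. Cubic part: -u**3 - u**2*v + 2*u*v**2.
The quadratic part v**2 is a perfect square, so there is a single (double) tangent line v = 0, i.e. y = 2. Restricting the cubic part to that line (v = 0) leaves -u**3 ≠ 0, so f is not divisible by v and the branch is v² ≈ u**3 to lowest order — this is a cusp.
Classification: cusp.


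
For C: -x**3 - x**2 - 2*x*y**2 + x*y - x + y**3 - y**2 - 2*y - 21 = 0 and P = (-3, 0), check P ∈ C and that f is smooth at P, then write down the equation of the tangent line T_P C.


Tangent line at P: -22*x - 5*y - 66 = 0.

Step 1: f(-3, 0) = 0, so P lies on C.
Step 2: partial derivatives
  f_x(x, y) = -3*x**2 - 2*x - 2*y**2 + y - 1, f_y(x, y) = -4*x*y + x + 3*y**2 - 2*y - 2.
  f_x(P) = -22, f_y(P) = -5 (gradient nonzero, so P is smooth).
Step 3: tangent line at P: -22·(x − -3) + -5·(y − 0) = 0.
Expanding: -22*x - 5*y - 66 = 0.


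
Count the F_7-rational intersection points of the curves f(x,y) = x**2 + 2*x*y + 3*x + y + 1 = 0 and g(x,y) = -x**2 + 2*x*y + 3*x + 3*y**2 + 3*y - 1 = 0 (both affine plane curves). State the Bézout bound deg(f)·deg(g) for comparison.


Common zeros: ∅; count = 0; Bézout bound = 4.

deg(f) = 2, deg(g) = 2, so Bézout bound = 4.
Scan x ∈ F_7. For each x, list the y ∈ F_7 with f(x, y) ≡ 0 and those with g(x, y) ≡ 0 (mod 7); the common zeros in that column are the intersection.
  x = 0: f ≡ 0 at y ∈ {6}; g ≡ 0 at y ∈ {3}; common: ∅.
  x = 1: f ≡ 0 at y ∈ {3}; g ≡ 0 at y ∈ ∅; common: ∅.
  x = 2: f ≡ 0 at y ∈ {2}; g ≡ 0 at y ∈ {3, 4}; common: ∅.
  x = 3: f ≡ 0 at y ∈ ∅; g ≡ 0 at y ∈ {5, 6}; common: ∅.
  x = 4: f ≡ 0 at y ∈ {3}; g ≡ 0 at y ∈ ∅; common: ∅.
  x = 5: f ≡ 0 at y ∈ {2}; g ≡ 0 at y ∈ {6}; common: ∅.
  x = 6: f ≡ 0 at y ∈ {6}; g ≡ 0 at y ∈ ∅; common: ∅.
Collecting: common zeros = ∅, so the count is 0.
Comparison with the Bézout bound: 0 ≤ 4 = deg(f)·deg(g), as expected for curves with no common component (the affine F_7-count falls short of the bound because intersections may lie at infinity, over extension fields, or carry multiplicity).


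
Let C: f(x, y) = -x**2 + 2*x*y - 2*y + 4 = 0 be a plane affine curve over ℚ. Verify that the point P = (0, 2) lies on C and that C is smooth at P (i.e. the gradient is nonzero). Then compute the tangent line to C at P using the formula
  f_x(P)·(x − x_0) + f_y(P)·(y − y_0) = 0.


Tangent line at P: 4*x - 2*y + 4 = 0.

Step 1: f(0, 2) = 0, so P lies on C.
Step 2: partial derivatives
  f_x(x, y) = -2*x + 2*y, f_y(x, y) = 2*x - 2.
  f_x(P) = 4, f_y(P) = -2 (gradient nonzero, so P is smooth).
Step 3: tangent line at P: 4·(x − 0) + -2·(y − 2) = 0.
Expanding: 4*x - 2*y + 4 = 0.


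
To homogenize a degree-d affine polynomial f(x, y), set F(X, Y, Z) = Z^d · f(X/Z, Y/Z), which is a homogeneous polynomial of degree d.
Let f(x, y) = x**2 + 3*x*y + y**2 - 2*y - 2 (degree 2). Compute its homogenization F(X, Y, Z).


F(X, Y, Z) = X**2 + 3*X*Y + Y**2 - 2*Y*Z - 2*Z**2

deg(f) = 2.
Substitute x = X/Z, y = Y/Z into f, then multiply by Z^2.
  monomial 1·x^2·y^0 ↦ 1·X^2·Y^0·Z^0.
  monomial 3·x^1·y^1 ↦ 3·X^1·Y^1·Z^0.
  monomial 1·x^0·y^2 ↦ 1·X^0·Y^2·Z^0.
  monomial -2·x^0·y^1 ↦ -2·X^0·Y^1·Z^1.
  monomial -2·x^0·y^0 ↦ -2·X^0·Y^0·Z^2.
Collecting: F(X, Y, Z) = X**2 + 3*X*Y + Y**2 - 2*Y*Z - 2*Z**2.


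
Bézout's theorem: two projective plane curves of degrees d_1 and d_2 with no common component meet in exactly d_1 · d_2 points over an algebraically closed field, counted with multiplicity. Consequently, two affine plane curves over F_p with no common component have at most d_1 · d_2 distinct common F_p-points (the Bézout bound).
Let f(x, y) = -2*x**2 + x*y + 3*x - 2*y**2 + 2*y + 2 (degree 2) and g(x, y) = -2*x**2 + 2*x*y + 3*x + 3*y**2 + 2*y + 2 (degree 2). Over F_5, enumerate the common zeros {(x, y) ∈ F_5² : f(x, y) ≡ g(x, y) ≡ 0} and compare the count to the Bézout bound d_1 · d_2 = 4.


Common zeros: {(0, 3), (2, 0)}; count = 2; Bézout bound = 4.

deg(f) = 2, deg(g) = 2, so Bézout bound = 4.
Scan x ∈ F_5. For each x, list the y ∈ F_5 with f(x, y) ≡ 0 and those with g(x, y) ≡ 0 (mod 5); the common zeros in that column are the intersection.
  x = 0: f ≡ 0 at y ∈ {3}; g ≡ 0 at y ∈ {3}; common: {3}.
  x = 1: f ≡ 0 at y ∈ ∅; g ≡ 0 at y ∈ {1}; common: ∅.
  x = 2: f ≡ 0 at y ∈ {0, 2}; g ≡ 0 at y ∈ {0, 3}; common: {0}.
  x = 3: f ≡ 0 at y ∈ {2, 3}; g ≡ 0 at y ∈ ∅; common: ∅.
  x = 4: f ≡ 0 at y ∈ ∅; g ≡ 0 at y ∈ {1, 4}; common: ∅.
Collecting: common zeros = {(0, 3), (2, 0)}, so the count is 2.
Comparison with the Bézout bound: 2 ≤ 4 = deg(f)·deg(g), as expected for curves with no common component (the affine F_5-count falls short of the bound because intersections may lie at infinity, over extension fields, or carry multiplicity).


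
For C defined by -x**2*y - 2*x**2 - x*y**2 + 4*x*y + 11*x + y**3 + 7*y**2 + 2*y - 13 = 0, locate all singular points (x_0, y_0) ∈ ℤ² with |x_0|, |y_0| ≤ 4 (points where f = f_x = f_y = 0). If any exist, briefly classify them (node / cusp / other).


Singular points: {(3, -1)}; classification: node.

Compute partial derivatives:
  f_x = -2*x*y - 4*x - y**2 + 4*y + 11.
  f_y = -x**2 - 2*x*y + 4*x + 3*y**2 + 14*y + 2.
Scan x_0 ∈ {−4, ..., 4}. For each x_0, f_y(x_0, y) is a polynomial in y; find its integer roots y ∈ {−4, ..., 4}, then test f_x and f at those candidates.
  x = -4: f_y(-4, y) = 3*y**2 + 22*y - 30; no integer root y with |y| ≤ 4.
  x = -3: f_y(-3, y) = 3*y**2 + 20*y - 19; no integer root y with |y| ≤ 4.
  x = -2: f_y(-2, y) = 3*y**2 + 18*y - 10; no integer root y with |y| ≤ 4.
  x = -1: f_y(-1, y) = 3*y**2 + 16*y - 3; no integer root y with |y| ≤ 4.
  x = 0: f_y(0, y) = 3*y**2 + 14*y + 2; no integer root y with |y| ≤ 4.
  x = 1: f_y(1, y) = 3*y**2 + 12*y + 5; no integer root y with |y| ≤ 4.
  x = 2: f_y(2, y) = 3*y**2 + 10*y + 6; no integer root y with |y| ≤ 4.
  x = 3: f_y(3, y) = 3*y**2 + 8*y + 5; vanishes at y ∈ {-1}. (3, -1): f_x = 0, f = 0 — SINGULAR.
  x = 4: f_y(4, y) = 3*y**2 + 6*y + 2; no integer root y with |y| ≤ 4.
Only singular point on the grid: (3, -1).
Classify: substitute x = 3 + u, y = -1 + v and expand: f = -u**2*v - u**2 - u*v**2 + v**3 + v**2.
No constant or linear terms (consistent with a singular point). Quadratic part: -u**2 + v**2. Cubic part: -u**2*v - u*v**2 + v**3.
The quadratic part v**2 - u**2 = (v − u)(v + u) splits into two distinct linear factors, so there are two distinct tangent lines y − -1 = ±(x − 3) — this is a node (ordinary double point).
Classification: node.


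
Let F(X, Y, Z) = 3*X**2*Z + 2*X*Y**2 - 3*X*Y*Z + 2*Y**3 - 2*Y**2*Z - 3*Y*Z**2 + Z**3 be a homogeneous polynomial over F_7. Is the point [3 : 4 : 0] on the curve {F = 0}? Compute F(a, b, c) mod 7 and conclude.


F(3,4,0) ≡ 0 (mod 7); P is on the curve.

Evaluate F(3, 4, 0) term-by-term (mod 7).
  3*X**2*Z ↦ 3·9·1·0 = 0
  2*X*Y**2 ↦ 2·3·16·1 = 96
  -3*X*Y*Z ↦ -3·3·4·0 = 0
  2*Y**3 ↦ 2·1·64·1 = 128
  -2*Y**2*Z ↦ -2·1·16·0 = 0
  -3*Y*Z**2 ↦ -3·1·4·0 = 0
  Z**3 ↦ 1·1·1·0 = 0
Sum: F(3, 4, 0) = (0) + (96) + (0) + (128) + (0) + (0) + (0) = 224.
Reducing mod 7: 224 ≡ 0 (mod 7).
Since F(a, b, c) ≡ 0 (mod 7), P lies on the curve.


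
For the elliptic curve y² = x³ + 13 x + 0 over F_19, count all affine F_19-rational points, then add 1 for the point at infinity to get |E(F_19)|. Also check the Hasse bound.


Affine points = {(0, 0), (3, 3), (3, 16), (5, 0), (6, 3), (6, 16), (7, 4), (7, 15), (10, 3), (10, 16), (11, 7), (11, 12), (14, 0), (15, 6), (15, 13), (17, 2), (17, 17), (18, 9), (18, 10)}; affine count = 19; |E(F_19)| = 20.

Discriminant check: Δ ∝ 4a³ + 27b² = 4·13³ + 27·0² = 4·2197 + 27·0 ≡ 10 (mod 19). Nonzero ⇒ E is nonsingular.
For each x ∈ F_19, compute rhs = x³ + 13·x + 0 mod 19, then count y ∈ F_19 with y² ≡ rhs.
  x = 0: rhs = 0, matching y values: 0 (1 points).
  x = 1: rhs = 14, matching y values: none (0 points).
  x = 2: rhs = 15, matching y values: none (0 points).
  x = 3: rhs = 9, matching y values: 3, 16 (2 points).
  x = 4: rhs = 2, matching y values: none (0 points).
  x = 5: rhs = 0, matching y values: 0 (1 points).
  x = 6: rhs = 9, matching y values: 3, 16 (2 points).
  x = 7: rhs = 16, matching y values: 4, 15 (2 points).
  x = 8: rhs = 8, matching y values: none (0 points).
  x = 9: rhs = 10, matching y values: none (0 points).
  x = 10: rhs = 9, matching y values: 3, 16 (2 points).
  x = 11: rhs = 11, matching y values: 7, 12 (2 points).
  x = 12: rhs = 3, matching y values: none (0 points).
  x = 13: rhs = 10, matching y values: none (0 points).
  x = 14: rhs = 0, matching y values: 0 (1 points).
  x = 15: rhs = 17, matching y values: 6, 13 (2 points).
  x = 16: rhs = 10, matching y values: none (0 points).
  x = 17: rhs = 4, matching y values: 2, 17 (2 points).
  x = 18: rhs = 5, matching y values: 9, 10 (2 points).
Total affine count: 19.
Full point count |E(F_19)| = 19 + 1 = 20.
Hasse bound: |20 − (19+1)| = |0| = 0 ≤ 2√19 ≈ 8.7178 ✓.


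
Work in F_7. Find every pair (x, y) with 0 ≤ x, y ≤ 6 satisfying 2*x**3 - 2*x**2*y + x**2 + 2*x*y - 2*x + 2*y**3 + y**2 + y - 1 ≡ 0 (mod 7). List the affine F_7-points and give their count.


Affine F_7-points: {(0, 2), (0, 4), (1, 0), (1, 5), (2, 4), (3, 0), (5, 3), (5, 4), (6, 0), (6, 1), (6, 2)}; count = 11.

For each of the 49 pairs (x, y) ∈ F_7², evaluate f(x, y) mod 7. Record the zeros.
  x = 0: [0↦6, 1↦3, 2↦0, 3↦2, 4↦0, 5↦6, 6↦4]  zeros at y ∈ {2, 4}
  x = 1: [0↦0, 1↦4, 2↦1, 3↦3, 4↦1, 5↦0, 6↦5]  zeros at y ∈ {0, 5}
  x = 2: [0↦1, 1↦1, 2↦1, 3↦6, 4↦0, 5↦2, 6↦3]  zeros at y ∈ {4}
  x = 3: [0↦0, 1↦6, 2↦5, 3↦2, 4↦2, 5↦3, 6↦3]  zeros at y ∈ {0}
  x = 4: [0↦2, 1↦3, 2↦4, 3↦3, 4↦5, 5↦1, 6↦3]  zeros at y ∈ ∅
  x = 5: [0↦5, 1↦4, 2↦3, 3↦0, 4↦0, 5↦1, 6↦1]  zeros at y ∈ {3, 4}
  x = 6: [0↦0, 1↦0, 2↦0, 3↦5, 4↦6, 5↦1, 6↦2]  zeros at y ∈ {0, 1, 2}
Collecting zeros: affine points = {(0, 2), (0, 4), (1, 0), (1, 5), (2, 4), (3, 0), (5, 3), (5, 4), (6, 0), (6, 1), (6, 2)}.
Total count |C(F_7)_aff| = 11.


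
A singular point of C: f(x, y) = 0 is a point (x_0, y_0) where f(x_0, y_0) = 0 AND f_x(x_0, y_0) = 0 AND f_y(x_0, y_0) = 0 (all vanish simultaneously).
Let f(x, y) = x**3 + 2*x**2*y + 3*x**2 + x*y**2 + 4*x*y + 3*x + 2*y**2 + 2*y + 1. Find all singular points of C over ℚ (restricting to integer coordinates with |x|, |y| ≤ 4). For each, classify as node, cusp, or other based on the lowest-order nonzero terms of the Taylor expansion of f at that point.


Singular points: {(-1, 0)}; classification: cusp.

Compute partial derivatives:
  f_x = 3*x**2 + 4*x*y + 6*x + y**2 + 4*y + 3.
  f_y = 2*x**2 + 2*x*y + 4*x + 4*y + 2.
Scan x_0 ∈ {−4, ..., 4}. For each x_0, f_y(x_0, y) is a polynomial in y; find its integer roots y ∈ {−4, ..., 4}, then test f_x and f at those candidates.
  x = -4: f_y(-4, y) = 18 - 4*y; no integer root y with |y| ≤ 4.
  x = -3: f_y(-3, y) = 8 - 2*y; vanishes at y ∈ {4}. (-3, 4): f_x = -4 ≠ 0.
  x = -2: f_y(-2, y) = 2; no integer root y with |y| ≤ 4.
  x = -1: f_y(-1, y) = 2*y; vanishes at y ∈ {0}. (-1, 0): f_x = 0, f = 0 — SINGULAR.
  x = 0: f_y(0, y) = 4*y + 2; no integer root y with |y| ≤ 4.
  x = 1: f_y(1, y) = 6*y + 8; no integer root y with |y| ≤ 4.
  x = 2: f_y(2, y) = 8*y + 18; no integer root y with |y| ≤ 4.
  x = 3: f_y(3, y) = 10*y + 32; no integer root y with |y| ≤ 4.
  x = 4: f_y(4, y) = 12*y + 50; no integer root y with |y| ≤ 4.
Only singular point on the grid: (-1, 0).
Classify: substitute x = -1 + u, y = 0 + v and expand: f = u**3 + 2*u**2*v + u*v**2 + v**2.
No constant or linear terms (consistent with a singular point). Quadratic part: v**2. Cubic part: u**3 + 2*u**2*v + u*v**2.
The quadratic part v**2 is a perfect square, so there is a single (double) tangent line v = 0, i.e. y = 0. Restricting the cubic part to that line (v = 0) leaves u**3 ≠ 0, so f is not divisible by v and the branch is v² ≈ -u**3 to lowest order — this is a cusp.
Classification: cusp.


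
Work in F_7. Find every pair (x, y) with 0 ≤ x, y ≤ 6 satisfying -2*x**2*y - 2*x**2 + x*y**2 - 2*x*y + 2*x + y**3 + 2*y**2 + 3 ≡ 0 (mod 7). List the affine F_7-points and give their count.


Affine F_7-points: {(2, 6), (4, 0), (4, 4), (6, 3)}; count = 4.

For each of the 49 pairs (x, y) ∈ F_7², evaluate f(x, y) mod 7. Record the zeros.
  x = 0: [0↦3, 1↦6, 2↦5, 3↦6, 4↦1, 5↦3, 6↦4]  zeros at y ∈ ∅
  x = 1: [0↦3, 1↦3, 2↦1, 3↦3, 4↦1, 5↦1, 6↦2]  zeros at y ∈ ∅
  x = 2: [0↦6, 1↦6, 2↦6, 3↦5, 4↦2, 5↦3, 6↦0]  zeros at y ∈ {6}
  x = 3: [0↦5, 1↦1, 2↦6, 3↦5, 4↦4, 5↦2, 6↦5]  zeros at y ∈ ∅
  x = 4: [0↦0, 1↦2, 2↦1, 3↦3, 4↦0, 5↦5, 6↦3]  zeros at y ∈ {0, 4}
  x = 5: [0↦5, 1↦2, 2↦5, 3↦6, 4↦4, 5↦5, 6↦1]  zeros at y ∈ ∅
  x = 6: [0↦6, 1↦1, 2↦4, 3↦0, 4↦2, 5↦2, 6↦6]  zeros at y ∈ {3}
Collecting zeros: affine points = {(2, 6), (4, 0), (4, 4), (6, 3)}.
Total count |C(F_7)_aff| = 4.


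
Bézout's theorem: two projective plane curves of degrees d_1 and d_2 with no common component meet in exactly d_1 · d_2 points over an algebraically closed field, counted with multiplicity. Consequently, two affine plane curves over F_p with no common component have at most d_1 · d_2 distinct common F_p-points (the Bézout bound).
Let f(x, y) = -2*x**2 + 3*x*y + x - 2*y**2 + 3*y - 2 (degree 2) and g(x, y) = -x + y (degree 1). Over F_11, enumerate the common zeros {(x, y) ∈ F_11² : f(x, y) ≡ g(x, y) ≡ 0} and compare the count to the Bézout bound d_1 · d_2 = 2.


Common zeros: ∅; count = 0; Bézout bound = 2.

deg(f) = 2, deg(g) = 1, so Bézout bound = 2.
Scan x ∈ F_11. For each x, list the y ∈ F_11 with f(x, y) ≡ 0 and those with g(x, y) ≡ 0 (mod 11); the common zeros in that column are the intersection.
  x = 0: f ≡ 0 at y ∈ {3, 4}; g ≡ 0 at y ∈ {0}; common: ∅.
  x = 1: f ≡ 0 at y ∈ {4, 10}; g ≡ 0 at y ∈ {1}; common: ∅.
  x = 2: f ≡ 0 at y ∈ ∅; g ≡ 0 at y ∈ {2}; common: ∅.
  x = 3: f ≡ 0 at y ∈ ∅; g ≡ 0 at y ∈ {3}; common: ∅.
  x = 4: f ≡ 0 at y ∈ ∅; g ≡ 0 at y ∈ {4}; common: ∅.
  x = 5: f ≡ 0 at y ∈ {3, 6}; g ≡ 0 at y ∈ {5}; common: ∅.
  x = 6: f ≡ 0 at y ∈ ∅; g ≡ 0 at y ∈ {6}; common: ∅.
  x = 7: f ≡ 0 at y ∈ ∅; g ≡ 0 at y ∈ {7}; common: ∅.
  x = 8: f ≡ 0 at y ∈ ∅; g ≡ 0 at y ∈ {8}; common: ∅.
  x = 9: f ≡ 0 at y ∈ {5, 10}; g ≡ 0 at y ∈ {9}; common: ∅.
  x = 10: f ≡ 0 at y ∈ {5, 6}; g ≡ 0 at y ∈ {10}; common: ∅.
Collecting: common zeros = ∅, so the count is 0.
Comparison with the Bézout bound: 0 ≤ 2 = deg(f)·deg(g), as expected for curves with no common component (the affine F_11-count falls short of the bound because intersections may lie at infinity, over extension fields, or carry multiplicity).


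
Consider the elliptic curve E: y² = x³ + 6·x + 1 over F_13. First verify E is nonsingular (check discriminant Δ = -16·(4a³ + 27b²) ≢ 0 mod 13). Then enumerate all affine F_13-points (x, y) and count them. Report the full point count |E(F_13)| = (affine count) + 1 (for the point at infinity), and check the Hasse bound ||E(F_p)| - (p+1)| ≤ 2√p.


Affine points = {(0, 1), (0, 12), (5, 0), (7, 3), (7, 10), (9, 2), (9, 11)}; affine count = 7; |E(F_13)| = 8.

Discriminant check: Δ ∝ 4a³ + 27b² = 4·6³ + 27·1² = 4·216 + 27·1 ≡ 7 (mod 13). Nonzero ⇒ E is nonsingular.
For each x ∈ F_13, compute rhs = x³ + 6·x + 1 mod 13, then count y ∈ F_13 with y² ≡ rhs.
  x = 0: rhs = 1, matching y values: 1, 12 (2 points).
  x = 1: rhs = 8, matching y values: none (0 points).
  x = 2: rhs = 8, matching y values: none (0 points).
  x = 3: rhs = 7, matching y values: none (0 points).
  x = 4: rhs = 11, matching y values: none (0 points).
  x = 5: rhs = 0, matching y values: 0 (1 points).
  x = 6: rhs = 6, matching y values: none (0 points).
  x = 7: rhs = 9, matching y values: 3, 10 (2 points).
  x = 8: rhs = 2, matching y values: none (0 points).
  x = 9: rhs = 4, matching y values: 2, 11 (2 points).
  x = 10: rhs = 8, matching y values: none (0 points).
  x = 11: rhs = 7, matching y values: none (0 points).
  x = 12: rhs = 7, matching y values: none (0 points).
Total affine count: 7.
Full point count |E(F_13)| = 7 + 1 = 8.
Hasse bound: |8 − (13+1)| = |-6| = 6 ≤ 2√13 ≈ 7.2111 ✓.


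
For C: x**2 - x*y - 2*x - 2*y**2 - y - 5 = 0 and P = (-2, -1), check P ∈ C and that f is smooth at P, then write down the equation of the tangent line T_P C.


Tangent line at P: -5*x + 5*y - 5 = 0.

Step 1: f(-2, -1) = 0, so P lies on C.
Step 2: partial derivatives
  f_x(x, y) = 2*x - y - 2, f_y(x, y) = -x - 4*y - 1.
  f_x(P) = -5, f_y(P) = 5 (gradient nonzero, so P is smooth).
Step 3: tangent line at P: -5·(x − -2) + 5·(y − -1) = 0.
Expanding: -5*x + 5*y - 5 = 0.


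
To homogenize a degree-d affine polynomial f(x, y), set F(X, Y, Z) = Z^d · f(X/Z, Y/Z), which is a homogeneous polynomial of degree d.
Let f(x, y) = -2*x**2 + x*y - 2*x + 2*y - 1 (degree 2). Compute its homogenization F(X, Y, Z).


F(X, Y, Z) = -2*X**2 + X*Y - 2*X*Z + 2*Y*Z - Z**2

deg(f) = 2.
Substitute x = X/Z, y = Y/Z into f, then multiply by Z^2.
  monomial -2·x^2·y^0 ↦ -2·X^2·Y^0·Z^0.
  monomial 1·x^1·y^1 ↦ 1·X^1·Y^1·Z^0.
  monomial -2·x^1·y^0 ↦ -2·X^1·Y^0·Z^1.
  monomial 2·x^0·y^1 ↦ 2·X^0·Y^1·Z^1.
  monomial -1·x^0·y^0 ↦ -1·X^0·Y^0·Z^2.
Collecting: F(X, Y, Z) = -2*X**2 + X*Y - 2*X*Z + 2*Y*Z - Z**2.


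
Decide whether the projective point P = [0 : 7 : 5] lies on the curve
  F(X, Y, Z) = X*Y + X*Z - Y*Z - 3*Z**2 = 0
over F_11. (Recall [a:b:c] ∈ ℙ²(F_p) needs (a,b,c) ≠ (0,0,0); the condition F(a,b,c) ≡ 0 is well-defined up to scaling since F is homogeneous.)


F(0,7,5) ≡ 0 (mod 11); P is on the curve.

Evaluate F(0, 7, 5) term-by-term (mod 11).
  X*Y ↦ 1·0·7·1 = 0
  X*Z ↦ 1·0·1·5 = 0
  -Y*Z ↦ -1·1·7·5 = -35
  -3*Z**2 ↦ -3·1·1·25 = -75
Sum: F(0, 7, 5) = (0) + (0) + (-35) + (-75) = -110.
Reducing mod 11: -110 ≡ 0 (mod 11).
Since F(a, b, c) ≡ 0 (mod 11), P lies on the curve.


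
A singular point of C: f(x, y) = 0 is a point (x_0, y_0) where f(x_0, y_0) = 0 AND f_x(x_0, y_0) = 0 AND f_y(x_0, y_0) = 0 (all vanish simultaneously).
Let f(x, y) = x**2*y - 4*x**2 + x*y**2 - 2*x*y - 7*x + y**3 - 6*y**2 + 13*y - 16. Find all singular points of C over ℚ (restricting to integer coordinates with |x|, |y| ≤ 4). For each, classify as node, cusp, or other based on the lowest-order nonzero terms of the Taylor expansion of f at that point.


Singular points: {(-2, 3)}; classification: node.

Compute partial derivatives:
  f_x = 2*x*y - 8*x + y**2 - 2*y - 7.
  f_y = x**2 + 2*x*y - 2*x + 3*y**2 - 12*y + 13.
Scan x_0 ∈ {−4, ..., 4}. For each x_0, f_y(x_0, y) is a polynomial in y; find its integer roots y ∈ {−4, ..., 4}, then test f_x and f at those candidates.
  x = -4: f_y(-4, y) = 3*y**2 - 20*y + 37; no integer root y with |y| ≤ 4.
  x = -3: f_y(-3, y) = 3*y**2 - 18*y + 28; no integer root y with |y| ≤ 4.
  x = -2: f_y(-2, y) = 3*y**2 - 16*y + 21; vanishes at y ∈ {3}. (-2, 3): f_x = 0, f = 0 — SINGULAR.
  x = -1: f_y(-1, y) = 3*y**2 - 14*y + 16; vanishes at y ∈ {2}. (-1, 2): f_x = -3 ≠ 0.
  x = 0: f_y(0, y) = 3*y**2 - 12*y + 13; no integer root y with |y| ≤ 4.
  x = 1: f_y(1, y) = 3*y**2 - 10*y + 12; no integer root y with |y| ≤ 4.
  x = 2: f_y(2, y) = 3*y**2 - 8*y + 13; no integer root y with |y| ≤ 4.
  x = 3: f_y(3, y) = 3*y**2 - 6*y + 16; no integer root y with |y| ≤ 4.
  x = 4: f_y(4, y) = 3*y**2 - 4*y + 21; no integer root y with |y| ≤ 4.
Only singular point on the grid: (-2, 3).
Classify: substitute x = -2 + u, y = 3 + v and expand: f = u**2*v - u**2 + u*v**2 + v**3 + v**2.
No constant or linear terms (consistent with a singular point). Quadratic part: -u**2 + v**2. Cubic part: u**2*v + u*v**2 + v**3.
The quadratic part v**2 - u**2 = (v − u)(v + u) splits into two distinct linear factors, so there are two distinct tangent lines y − 3 = ±(x − -2) — this is a node (ordinary double point).
Classification: node.


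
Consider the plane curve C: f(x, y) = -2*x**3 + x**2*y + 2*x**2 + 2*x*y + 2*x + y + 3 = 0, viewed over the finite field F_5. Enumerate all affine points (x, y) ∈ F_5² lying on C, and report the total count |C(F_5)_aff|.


Affine F_5-points: {(0, 2), (1, 0), (2, 4), (3, 2), (4, 0), (4, 1), (4, 2), (4, 3), (4, 4)}; count = 9.

For each of the 25 pairs (x, y) ∈ F_5², evaluate f(x, y) mod 5. Record the zeros.
  x = 0: [0↦3, 1↦4, 2↦0, 3↦1, 4↦2]  zeros at y ∈ {2}
  x = 1: [0↦0, 1↦4, 2↦3, 3↦2, 4↦1]  zeros at y ∈ {0}
  x = 2: [0↦4, 1↦3, 2↦2, 3↦1, 4↦0]  zeros at y ∈ {4}
  x = 3: [0↦3, 1↦4, 2↦0, 3↦1, 4↦2]  zeros at y ∈ {2}
  x = 4: [0↦0, 1↦0, 2↦0, 3↦0, 4↦0]  zeros at y ∈ {0, 1, 2, 3, 4}
Collecting zeros: affine points = {(0, 2), (1, 0), (2, 4), (3, 2), (4, 0), (4, 1), (4, 2), (4, 3), (4, 4)}.
Total count |C(F_5)_aff| = 9.


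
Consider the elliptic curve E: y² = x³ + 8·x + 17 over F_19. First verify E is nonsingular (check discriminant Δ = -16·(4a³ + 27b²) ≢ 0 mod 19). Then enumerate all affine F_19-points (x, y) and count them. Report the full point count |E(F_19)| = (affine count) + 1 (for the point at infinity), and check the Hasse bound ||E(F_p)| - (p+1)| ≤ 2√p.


Affine points = {(0, 6), (0, 13), (1, 8), (1, 11), (3, 7), (3, 12), (5, 7), (5, 12), (7, 6), (7, 13), (8, 2), (8, 17), (9, 1), (9, 18), (11, 7), (11, 12), (12, 6), (12, 13), (13, 0), (14, 2), (14, 17), (15, 4), (15, 15), (16, 2), (16, 17)}; affine count = 25; |E(F_19)| = 26.

Discriminant check: Δ ∝ 4a³ + 27b² = 4·8³ + 27·17² = 4·512 + 27·289 ≡ 9 (mod 19). Nonzero ⇒ E is nonsingular.
For each x ∈ F_19, compute rhs = x³ + 8·x + 17 mod 19, then count y ∈ F_19 with y² ≡ rhs.
  x = 0: rhs = 17, matching y values: 6, 13 (2 points).
  x = 1: rhs = 7, matching y values: 8, 11 (2 points).
  x = 2: rhs = 3, matching y values: none (0 points).
  x = 3: rhs = 11, matching y values: 7, 12 (2 points).
  x = 4: rhs = 18, matching y values: none (0 points).
  x = 5: rhs = 11, matching y values: 7, 12 (2 points).
  x = 6: rhs = 15, matching y values: none (0 points).
  x = 7: rhs = 17, matching y values: 6, 13 (2 points).
  x = 8: rhs = 4, matching y values: 2, 17 (2 points).
  x = 9: rhs = 1, matching y values: 1, 18 (2 points).
  x = 10: rhs = 14, matching y values: none (0 points).
  x = 11: rhs = 11, matching y values: 7, 12 (2 points).
  x = 12: rhs = 17, matching y values: 6, 13 (2 points).
  x = 13: rhs = 0, matching y values: 0 (1 points).
  x = 14: rhs = 4, matching y values: 2, 17 (2 points).
  x = 15: rhs = 16, matching y values: 4, 15 (2 points).
  x = 16: rhs = 4, matching y values: 2, 17 (2 points).
  x = 17: rhs = 12, matching y values: none (0 points).
  x = 18: rhs = 8, matching y values: none (0 points).
Total affine count: 25.
Full point count |E(F_19)| = 25 + 1 = 26.
Hasse bound: |26 − (19+1)| = |6| = 6 ≤ 2√19 ≈ 8.7178 ✓.


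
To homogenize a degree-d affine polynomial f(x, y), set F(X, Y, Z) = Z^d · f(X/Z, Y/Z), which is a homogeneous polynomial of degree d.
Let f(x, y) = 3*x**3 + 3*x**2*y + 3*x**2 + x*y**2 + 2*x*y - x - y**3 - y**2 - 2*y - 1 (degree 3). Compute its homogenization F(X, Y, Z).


F(X, Y, Z) = 3*X**3 + 3*X**2*Y + 3*X**2*Z + X*Y**2 + 2*X*Y*Z - X*Z**2 - Y**3 - Y**2*Z - 2*Y*Z**2 - Z**3

deg(f) = 3.
Substitute x = X/Z, y = Y/Z into f, then multiply by Z^3.
  monomial 3·x^3·y^0 ↦ 3·X^3·Y^0·Z^0.
  monomial 3·x^2·y^1 ↦ 3·X^2·Y^1·Z^0.
  monomial 3·x^2·y^0 ↦ 3·X^2·Y^0·Z^1.
  monomial 1·x^1·y^2 ↦ 1·X^1·Y^2·Z^0.
  monomial 2·x^1·y^1 ↦ 2·X^1·Y^1·Z^1.
  monomial -1·x^1·y^0 ↦ -1·X^1·Y^0·Z^2.
  monomial -1·x^0·y^3 ↦ -1·X^0·Y^3·Z^0.
  monomial -1·x^0·y^2 ↦ -1·X^0·Y^2·Z^1.
  monomial -2·x^0·y^1 ↦ -2·X^0·Y^1·Z^2.
  monomial -1·x^0·y^0 ↦ -1·X^0·Y^0·Z^3.
Collecting: F(X, Y, Z) = 3*X**3 + 3*X**2*Y + 3*X**2*Z + X*Y**2 + 2*X*Y*Z - X*Z**2 - Y**3 - Y**2*Z - 2*Y*Z**2 - Z**3.


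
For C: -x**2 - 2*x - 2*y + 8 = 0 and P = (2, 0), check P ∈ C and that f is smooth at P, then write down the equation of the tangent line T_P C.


Tangent line at P: -6*x - 2*y + 12 = 0.

Step 1: f(2, 0) = 0, so P lies on C.
Step 2: partial derivatives
  f_x(x, y) = -2*x - 2, f_y(x, y) = -2.
  f_x(P) = -6, f_y(P) = -2 (gradient nonzero, so P is smooth).
Step 3: tangent line at P: -6·(x − 2) + -2·(y − 0) = 0.
Expanding: -6*x - 2*y + 12 = 0.


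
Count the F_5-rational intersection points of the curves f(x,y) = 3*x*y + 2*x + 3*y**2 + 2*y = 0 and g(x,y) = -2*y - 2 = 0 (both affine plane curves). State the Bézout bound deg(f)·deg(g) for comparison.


Common zeros: {(1, 4)}; count = 1; Bézout bound = 2.

deg(f) = 2, deg(g) = 1, so Bézout bound = 2.
Scan x ∈ F_5. For each x, list the y ∈ F_5 with f(x, y) ≡ 0 and those with g(x, y) ≡ 0 (mod 5); the common zeros in that column are the intersection.
  x = 0: f ≡ 0 at y ∈ {0, 1}; g ≡ 0 at y ∈ {4}; common: ∅.
  x = 1: f ≡ 0 at y ∈ {1, 4}; g ≡ 0 at y ∈ {4}; common: {4}.
  x = 2: f ≡ 0 at y ∈ {1, 3}; g ≡ 0 at y ∈ {4}; common: ∅.
  x = 3: f ≡ 0 at y ∈ {1, 2}; g ≡ 0 at y ∈ {4}; common: ∅.
  x = 4: f ≡ 0 at y ∈ {1}; g ≡ 0 at y ∈ {4}; common: ∅.
Collecting: common zeros = {(1, 4)}, so the count is 1.
Comparison with the Bézout bound: 1 ≤ 2 = deg(f)·deg(g), as expected for curves with no common component (the affine F_5-count falls short of the bound because intersections may lie at infinity, over extension fields, or carry multiplicity).


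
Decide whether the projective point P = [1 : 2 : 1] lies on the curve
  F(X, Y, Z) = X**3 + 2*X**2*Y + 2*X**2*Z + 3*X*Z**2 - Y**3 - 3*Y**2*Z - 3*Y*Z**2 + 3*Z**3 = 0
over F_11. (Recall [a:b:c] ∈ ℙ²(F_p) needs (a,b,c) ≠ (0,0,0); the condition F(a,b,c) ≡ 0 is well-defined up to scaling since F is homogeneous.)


F(1,2,1) ≡ 9 (mod 11); P is NOT on the curve.

Evaluate F(1, 2, 1) term-by-term (mod 11).
  X**3 ↦ 1·1·1·1 = 1
  2*X**2*Y ↦ 2·1·2·1 = 4
  2*X**2*Z ↦ 2·1·1·1 = 2
  3*X*Z**2 ↦ 3·1·1·1 = 3
  -Y**3 ↦ -1·1·8·1 = -8
  -3*Y**2*Z ↦ -3·1·4·1 = -12
  -3*Y*Z**2 ↦ -3·1·2·1 = -6
  3*Z**3 ↦ 3·1·1·1 = 3
Sum: F(1, 2, 1) = (1) + (4) + (2) + (3) + (-8) + (-12) + (-6) + (3) = -13.
Reducing mod 11: -13 ≡ 9 (mod 11).
Since F(a, b, c) ≡ 9 ≠ 0 (mod 11), P does NOT lie on the curve.


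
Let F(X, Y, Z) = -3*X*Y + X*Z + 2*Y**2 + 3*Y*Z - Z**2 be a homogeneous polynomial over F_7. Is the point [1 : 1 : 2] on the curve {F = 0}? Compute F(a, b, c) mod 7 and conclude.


F(1,1,2) ≡ 3 (mod 7); P is NOT on the curve.

Evaluate F(1, 1, 2) term-by-term (mod 7).
  -3*X*Y ↦ -3·1·1·1 = -3
  X*Z ↦ 1·1·1·2 = 2
  2*Y**2 ↦ 2·1·1·1 = 2
  3*Y*Z ↦ 3·1·1·2 = 6
  -Z**2 ↦ -1·1·1·4 = -4
Sum: F(1, 1, 2) = (-3) + (2) + (2) + (6) + (-4) = 3.
Reducing mod 7: 3 ≡ 3 (mod 7).
Since F(a, b, c) ≡ 3 ≠ 0 (mod 7), P does NOT lie on the curve.
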